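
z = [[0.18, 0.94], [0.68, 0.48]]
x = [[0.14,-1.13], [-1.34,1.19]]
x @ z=[[-0.74, -0.41], [0.57, -0.69]]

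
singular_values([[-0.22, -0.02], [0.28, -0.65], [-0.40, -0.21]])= [0.71, 0.5]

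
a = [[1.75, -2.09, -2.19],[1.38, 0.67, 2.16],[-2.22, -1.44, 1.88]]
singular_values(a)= [4.16, 2.92, 1.99]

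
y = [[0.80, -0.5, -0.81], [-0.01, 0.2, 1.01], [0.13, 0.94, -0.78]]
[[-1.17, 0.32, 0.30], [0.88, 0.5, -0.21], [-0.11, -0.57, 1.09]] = y @ [[-0.34, 0.80, 0.50], [0.56, -0.26, 0.79], [0.76, 0.55, -0.36]]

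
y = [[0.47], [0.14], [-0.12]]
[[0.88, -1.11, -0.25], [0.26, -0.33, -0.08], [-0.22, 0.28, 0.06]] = y @ [[1.87,-2.36,-0.54]]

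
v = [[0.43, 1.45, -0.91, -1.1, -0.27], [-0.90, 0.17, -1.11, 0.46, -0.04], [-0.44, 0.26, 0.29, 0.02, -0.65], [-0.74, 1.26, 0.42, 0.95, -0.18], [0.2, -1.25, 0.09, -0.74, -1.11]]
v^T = [[0.43, -0.90, -0.44, -0.74, 0.20],  [1.45, 0.17, 0.26, 1.26, -1.25],  [-0.91, -1.11, 0.29, 0.42, 0.09],  [-1.10, 0.46, 0.02, 0.95, -0.74],  [-0.27, -0.04, -0.65, -0.18, -1.11]]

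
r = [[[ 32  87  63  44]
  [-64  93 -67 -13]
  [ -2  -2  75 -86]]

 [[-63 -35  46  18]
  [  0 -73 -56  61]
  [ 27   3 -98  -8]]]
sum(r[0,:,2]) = 71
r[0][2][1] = -2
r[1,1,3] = 61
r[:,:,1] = [[87, 93, -2], [-35, -73, 3]]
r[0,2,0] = -2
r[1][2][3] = -8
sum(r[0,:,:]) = 160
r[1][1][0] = 0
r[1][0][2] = 46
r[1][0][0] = -63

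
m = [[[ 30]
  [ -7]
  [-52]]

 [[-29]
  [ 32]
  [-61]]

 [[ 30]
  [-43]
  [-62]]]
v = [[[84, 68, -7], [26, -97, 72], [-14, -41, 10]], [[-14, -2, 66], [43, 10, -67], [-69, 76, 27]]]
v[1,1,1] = 10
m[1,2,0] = -61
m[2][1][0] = -43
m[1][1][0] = 32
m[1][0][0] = -29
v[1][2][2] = 27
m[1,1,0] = 32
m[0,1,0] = -7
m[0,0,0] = 30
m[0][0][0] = 30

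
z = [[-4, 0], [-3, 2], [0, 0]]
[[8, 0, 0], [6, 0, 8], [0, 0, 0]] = z@[[-2, 0, 0], [0, 0, 4]]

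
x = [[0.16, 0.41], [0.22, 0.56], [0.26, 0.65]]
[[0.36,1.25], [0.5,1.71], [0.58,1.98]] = x@[[-0.13, -0.44], [0.94, 3.22]]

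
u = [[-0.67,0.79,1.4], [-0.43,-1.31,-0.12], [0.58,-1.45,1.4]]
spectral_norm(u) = 2.26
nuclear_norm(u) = 5.00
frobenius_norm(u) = 3.06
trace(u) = -0.58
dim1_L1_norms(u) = [2.86, 1.86, 3.43]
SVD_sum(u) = [[-0.00, 0.00, -0.0], [0.15, -0.79, 0.51], [0.31, -1.69, 1.10]] + [[-0.32, 0.87, 1.43], [0.13, -0.35, -0.58], [-0.06, 0.17, 0.27]] + [[-0.35, -0.08, -0.03],[-0.71, -0.17, -0.06],[0.33, 0.08, 0.03]]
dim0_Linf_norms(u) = [0.67, 1.45, 1.4]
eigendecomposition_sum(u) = [[0.24+0.00j, -0.31+0.00j, (0.81+0j)], [-0.05+0.00j, (0.06+0j), -0.17+0.00j], [(0.46+0j), -0.60+0.00j, (1.56+0j)]] + [[-0.45+0.44j, (0.55+1.18j), 0.30-0.10j],[-0.19-0.29j, (-0.69+0.17j), 0.02+0.17j],[(0.06-0.24j), (-0.43-0.28j), -0.08+0.10j]] + [[(-0.45-0.44j), 0.55-1.18j, 0.30+0.10j],[-0.19+0.29j, (-0.69-0.17j), (0.02-0.17j)],[(0.06+0.24j), -0.43+0.28j, -0.08-0.10j]]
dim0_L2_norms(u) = [0.98, 2.11, 1.98]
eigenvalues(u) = [(1.86+0j), (-1.22+0.71j), (-1.22-0.71j)]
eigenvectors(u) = [[(0.46+0j),(-0.83+0j),(-0.83-0j)], [(-0.1+0j),0.09-0.44j,0.09+0.44j], [0.88+0.00j,0.28-0.17j,(0.28+0.17j)]]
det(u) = 3.70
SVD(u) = [[-0.0, -0.91, -0.41], [0.42, 0.37, -0.83], [0.91, -0.17, 0.39]] @ diag([2.2562550977734674, 1.8664303384774947, 0.8792330324675164]) @ [[0.15, -0.83, 0.54], [0.19, -0.51, -0.84], [0.97, 0.23, 0.08]]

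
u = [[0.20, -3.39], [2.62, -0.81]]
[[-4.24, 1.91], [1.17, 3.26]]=u@[[0.85,1.09],[1.30,-0.5]]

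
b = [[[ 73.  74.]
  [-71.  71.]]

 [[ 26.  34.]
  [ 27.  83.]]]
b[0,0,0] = 73.0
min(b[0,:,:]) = -71.0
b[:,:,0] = [[73.0, -71.0], [26.0, 27.0]]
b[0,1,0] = -71.0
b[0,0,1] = 74.0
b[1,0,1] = 34.0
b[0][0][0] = 73.0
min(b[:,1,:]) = -71.0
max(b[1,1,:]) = 83.0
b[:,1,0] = [-71.0, 27.0]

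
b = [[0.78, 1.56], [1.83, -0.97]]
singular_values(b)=[2.07, 1.74]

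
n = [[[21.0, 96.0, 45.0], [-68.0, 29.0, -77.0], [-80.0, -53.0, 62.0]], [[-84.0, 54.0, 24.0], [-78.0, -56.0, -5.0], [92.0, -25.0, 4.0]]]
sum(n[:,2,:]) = 0.0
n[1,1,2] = -5.0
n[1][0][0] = -84.0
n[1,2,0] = 92.0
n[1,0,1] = 54.0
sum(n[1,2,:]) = 71.0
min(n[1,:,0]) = -84.0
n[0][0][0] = 21.0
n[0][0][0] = 21.0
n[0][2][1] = -53.0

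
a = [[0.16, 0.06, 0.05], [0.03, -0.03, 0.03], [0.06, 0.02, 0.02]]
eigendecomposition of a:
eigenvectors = [[0.92,0.41,0.28],[0.17,-0.41,-0.96],[0.35,-0.82,0.04]]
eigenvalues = [0.19, -0.0, -0.04]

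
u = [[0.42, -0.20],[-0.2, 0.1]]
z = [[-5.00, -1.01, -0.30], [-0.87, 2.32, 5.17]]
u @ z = [[-1.93, -0.89, -1.16], [0.91, 0.43, 0.58]]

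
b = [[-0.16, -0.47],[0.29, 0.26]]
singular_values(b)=[0.61, 0.15]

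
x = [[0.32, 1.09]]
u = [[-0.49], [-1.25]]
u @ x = [[-0.16, -0.53], [-0.4, -1.36]]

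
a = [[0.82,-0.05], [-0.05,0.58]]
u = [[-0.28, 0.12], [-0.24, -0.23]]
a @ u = [[-0.22, 0.11], [-0.13, -0.14]]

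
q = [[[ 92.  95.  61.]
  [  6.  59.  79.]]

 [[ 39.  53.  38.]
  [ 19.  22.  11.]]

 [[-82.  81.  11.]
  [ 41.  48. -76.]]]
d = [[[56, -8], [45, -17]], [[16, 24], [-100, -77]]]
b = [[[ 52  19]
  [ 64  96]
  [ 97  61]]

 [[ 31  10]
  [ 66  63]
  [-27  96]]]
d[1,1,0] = -100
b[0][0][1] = 19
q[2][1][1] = 48.0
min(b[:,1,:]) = 63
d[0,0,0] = 56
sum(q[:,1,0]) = 66.0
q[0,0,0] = 92.0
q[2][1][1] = 48.0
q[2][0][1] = 81.0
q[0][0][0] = 92.0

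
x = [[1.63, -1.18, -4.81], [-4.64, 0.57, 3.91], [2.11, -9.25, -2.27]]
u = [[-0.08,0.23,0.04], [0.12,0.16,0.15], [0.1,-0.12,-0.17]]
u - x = [[-1.71, 1.41, 4.85], [4.76, -0.41, -3.76], [-2.01, 9.13, 2.10]]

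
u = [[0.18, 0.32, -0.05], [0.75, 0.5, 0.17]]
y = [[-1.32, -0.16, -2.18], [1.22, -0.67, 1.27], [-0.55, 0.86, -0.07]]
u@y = [[0.18,-0.29,0.02], [-0.47,-0.31,-1.01]]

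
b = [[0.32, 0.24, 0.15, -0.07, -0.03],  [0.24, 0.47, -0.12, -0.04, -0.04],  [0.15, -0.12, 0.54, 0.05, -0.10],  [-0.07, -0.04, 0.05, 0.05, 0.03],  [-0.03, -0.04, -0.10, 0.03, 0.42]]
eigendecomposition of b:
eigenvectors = [[0.48, -0.54, 0.30, -0.62, 0.05], [-0.26, 0.51, 0.02, -0.6, 0.56], [-0.28, 0.26, 0.29, -0.38, -0.79], [0.78, 0.61, 0.06, 0.09, -0.1], [-0.11, 0.04, 0.91, 0.33, 0.23]]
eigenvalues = [-0.0, 0.1, 0.38, 0.67, 0.65]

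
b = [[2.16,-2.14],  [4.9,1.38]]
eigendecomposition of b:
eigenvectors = [[0.07+0.55j,  0.07-0.55j], [0.83+0.00j,  0.83-0.00j]]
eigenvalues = [(1.77+3.21j), (1.77-3.21j)]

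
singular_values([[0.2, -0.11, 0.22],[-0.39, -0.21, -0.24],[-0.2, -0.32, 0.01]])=[0.62, 0.34, 0.02]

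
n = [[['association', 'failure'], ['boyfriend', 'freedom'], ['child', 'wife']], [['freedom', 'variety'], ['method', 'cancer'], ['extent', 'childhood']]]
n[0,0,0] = 'association'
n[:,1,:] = [['boyfriend', 'freedom'], ['method', 'cancer']]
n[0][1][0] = 'boyfriend'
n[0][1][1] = 'freedom'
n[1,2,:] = ['extent', 'childhood']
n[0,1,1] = 'freedom'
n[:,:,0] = [['association', 'boyfriend', 'child'], ['freedom', 'method', 'extent']]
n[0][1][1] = 'freedom'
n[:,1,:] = [['boyfriend', 'freedom'], ['method', 'cancer']]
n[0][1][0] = 'boyfriend'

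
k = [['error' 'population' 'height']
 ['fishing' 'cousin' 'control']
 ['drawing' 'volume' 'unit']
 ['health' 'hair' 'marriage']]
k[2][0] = 'drawing'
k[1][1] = 'cousin'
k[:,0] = ['error', 'fishing', 'drawing', 'health']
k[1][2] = 'control'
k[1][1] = 'cousin'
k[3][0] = 'health'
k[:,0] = ['error', 'fishing', 'drawing', 'health']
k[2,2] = 'unit'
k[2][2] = 'unit'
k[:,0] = ['error', 'fishing', 'drawing', 'health']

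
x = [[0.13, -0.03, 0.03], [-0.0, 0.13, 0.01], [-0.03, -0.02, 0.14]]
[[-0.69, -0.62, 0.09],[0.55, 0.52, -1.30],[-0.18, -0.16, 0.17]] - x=[[-0.82,  -0.59,  0.06], [0.55,  0.39,  -1.31], [-0.15,  -0.14,  0.03]]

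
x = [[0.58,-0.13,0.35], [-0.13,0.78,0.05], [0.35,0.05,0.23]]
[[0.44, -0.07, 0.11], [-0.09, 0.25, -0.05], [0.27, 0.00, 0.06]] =x@[[0.87, 0.04, -0.17], [0.04, 0.33, -0.13], [-0.17, -0.13, 0.54]]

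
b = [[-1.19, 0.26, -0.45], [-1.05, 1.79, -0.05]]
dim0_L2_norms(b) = [1.59, 1.81, 0.45]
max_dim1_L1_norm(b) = 2.89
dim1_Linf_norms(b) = [1.19, 1.79]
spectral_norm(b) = 2.27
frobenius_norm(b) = 2.45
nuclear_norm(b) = 3.18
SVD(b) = [[-0.45, -0.90],[-0.9, 0.45]] @ diag([2.2747418255002145, 0.906007520564786]) @ [[0.65, -0.76, 0.11], [0.66, 0.62, 0.42]]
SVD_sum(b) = [[-0.66, 0.77, -0.11],[-1.32, 1.54, -0.22]] + [[-0.53, -0.51, -0.34], [0.27, 0.25, 0.17]]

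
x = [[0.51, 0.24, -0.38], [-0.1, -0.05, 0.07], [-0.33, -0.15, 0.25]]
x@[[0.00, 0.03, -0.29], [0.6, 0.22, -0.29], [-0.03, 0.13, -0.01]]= [[0.16,  0.02,  -0.21],  [-0.03,  -0.0,  0.04],  [-0.1,  -0.01,  0.14]]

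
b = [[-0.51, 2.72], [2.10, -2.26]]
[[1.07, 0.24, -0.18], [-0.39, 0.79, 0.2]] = b @ [[0.30, 0.59, 0.03], [0.45, 0.2, -0.06]]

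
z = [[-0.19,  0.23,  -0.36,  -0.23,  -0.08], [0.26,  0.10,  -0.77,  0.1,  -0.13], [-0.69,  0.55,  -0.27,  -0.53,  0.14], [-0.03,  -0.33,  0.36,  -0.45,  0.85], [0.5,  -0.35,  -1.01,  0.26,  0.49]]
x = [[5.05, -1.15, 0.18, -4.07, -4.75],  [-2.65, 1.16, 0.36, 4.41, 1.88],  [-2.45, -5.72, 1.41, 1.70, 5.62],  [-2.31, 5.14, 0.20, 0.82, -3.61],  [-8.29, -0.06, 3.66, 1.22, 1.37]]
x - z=[[5.24, -1.38, 0.54, -3.84, -4.67], [-2.91, 1.06, 1.13, 4.31, 2.01], [-1.76, -6.27, 1.68, 2.23, 5.48], [-2.28, 5.47, -0.16, 1.27, -4.46], [-8.79, 0.29, 4.67, 0.96, 0.88]]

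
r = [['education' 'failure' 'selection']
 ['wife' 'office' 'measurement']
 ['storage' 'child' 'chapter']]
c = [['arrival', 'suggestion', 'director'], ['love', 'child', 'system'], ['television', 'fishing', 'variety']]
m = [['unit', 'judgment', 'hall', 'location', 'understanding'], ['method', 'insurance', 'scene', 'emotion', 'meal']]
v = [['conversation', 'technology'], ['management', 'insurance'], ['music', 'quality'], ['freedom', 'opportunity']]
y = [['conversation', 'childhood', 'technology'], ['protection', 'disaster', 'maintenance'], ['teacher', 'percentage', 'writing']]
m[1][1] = 'insurance'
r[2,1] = 'child'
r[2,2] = 'chapter'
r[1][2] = 'measurement'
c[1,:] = ['love', 'child', 'system']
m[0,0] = 'unit'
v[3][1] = 'opportunity'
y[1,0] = 'protection'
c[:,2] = ['director', 'system', 'variety']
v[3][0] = 'freedom'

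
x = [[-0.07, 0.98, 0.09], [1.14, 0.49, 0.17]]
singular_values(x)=[1.34, 0.87]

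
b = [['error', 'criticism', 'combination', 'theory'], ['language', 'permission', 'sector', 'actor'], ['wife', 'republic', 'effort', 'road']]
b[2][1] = 'republic'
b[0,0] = 'error'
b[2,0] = 'wife'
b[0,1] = 'criticism'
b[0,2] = 'combination'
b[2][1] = 'republic'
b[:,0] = ['error', 'language', 'wife']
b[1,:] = ['language', 'permission', 'sector', 'actor']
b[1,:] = ['language', 'permission', 'sector', 'actor']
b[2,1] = 'republic'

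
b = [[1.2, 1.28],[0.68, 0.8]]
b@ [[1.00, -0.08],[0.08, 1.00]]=[[1.30, 1.18], [0.74, 0.75]]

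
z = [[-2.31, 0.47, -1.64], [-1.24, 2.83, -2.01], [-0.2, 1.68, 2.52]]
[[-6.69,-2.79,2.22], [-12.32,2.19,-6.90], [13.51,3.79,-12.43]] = z@[[-1.40, 1.19, -0.23], [-0.84, 1.65, -4.11], [5.81, 0.50, -2.21]]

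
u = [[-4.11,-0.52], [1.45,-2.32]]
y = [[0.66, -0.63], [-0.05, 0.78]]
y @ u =[[-3.63,1.12], [1.34,-1.78]]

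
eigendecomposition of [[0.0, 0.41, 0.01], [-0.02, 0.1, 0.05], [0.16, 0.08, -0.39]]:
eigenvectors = [[-0.08, 0.93, 0.92], [0.10, -0.0, 0.20], [-0.99, 0.38, 0.34]]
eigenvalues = [-0.39, 0.0, 0.09]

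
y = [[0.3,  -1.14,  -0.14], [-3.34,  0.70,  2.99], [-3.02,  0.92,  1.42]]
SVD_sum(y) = [[0.45, -0.12, -0.32], [-3.57, 0.97, 2.57], [-2.69, 0.73, 1.94]] + [[0.07, -0.88, 0.43], [0.03, -0.39, 0.19], [-0.03, 0.38, -0.18]] + [[-0.21, -0.14, -0.25], [0.20, 0.12, 0.23], [-0.30, -0.19, -0.34]]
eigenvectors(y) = [[(0.26+0j),-0.44-0.34j,-0.44+0.34j], [-0.78+0.00j,-0.61+0.00j,-0.61-0.00j], [-0.57+0.00j,-0.19-0.52j,(-0.19+0.52j)]]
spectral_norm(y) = 5.67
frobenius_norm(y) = 5.83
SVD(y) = [[-0.1, 0.85, -0.52], [0.79, 0.38, 0.47], [0.6, -0.36, -0.71]] @ diag([5.672076640555985, 1.1556552110649574, 0.6856439431640455]) @ [[-0.79, 0.22, 0.57], [0.07, -0.9, 0.43], [0.61, 0.38, 0.70]]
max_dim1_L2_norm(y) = 4.54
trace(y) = 2.42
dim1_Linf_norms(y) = [1.14, 3.34, 3.02]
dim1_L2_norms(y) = [1.19, 4.54, 3.46]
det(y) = 4.49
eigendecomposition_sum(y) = [[(1+0j), -0.52+0.00j, (-0.66+0j)], [-3.00-0.00j, (1.57-0j), 1.96+0.00j], [-2.22-0.00j, (1.16-0j), (1.45+0j)]] + [[(-0.35+0.2j), -0.31-0.25j, 0.26+0.43j], [-0.17+0.41j, -0.44-0.01j, 0.51+0.20j], [(-0.4-0.02j), -0.12-0.38j, -0.02+0.50j]] + [[(-0.35-0.2j),-0.31+0.25j,0.26-0.43j], [-0.17-0.41j,(-0.44+0.01j),(0.51-0.2j)], [-0.40+0.02j,-0.12+0.38j,(-0.02-0.5j)]]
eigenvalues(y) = [(4.03+0j), (-0.8+0.69j), (-0.8-0.69j)]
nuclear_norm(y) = 7.51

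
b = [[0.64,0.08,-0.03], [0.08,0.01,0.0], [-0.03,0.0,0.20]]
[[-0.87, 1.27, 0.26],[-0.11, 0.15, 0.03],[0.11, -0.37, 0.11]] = b@[[-1.49, 1.81, 0.69], [1.22, 0.8, -2.07], [0.33, -1.60, 0.64]]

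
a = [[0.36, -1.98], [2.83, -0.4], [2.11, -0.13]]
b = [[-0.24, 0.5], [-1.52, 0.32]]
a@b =[[2.92, -0.45], [-0.07, 1.29], [-0.31, 1.01]]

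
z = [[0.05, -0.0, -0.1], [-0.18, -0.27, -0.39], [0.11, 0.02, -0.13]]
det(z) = -0.00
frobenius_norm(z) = 0.55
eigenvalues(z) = [(-0.02+0j), (-0.17+0.02j), (-0.17-0.02j)]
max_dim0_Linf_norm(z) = 0.39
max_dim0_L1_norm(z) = 0.62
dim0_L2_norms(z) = [0.22, 0.27, 0.42]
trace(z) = -0.35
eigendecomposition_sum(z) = [[(-0.03+0j),0.00-0.00j,(0.02+0j)],[0.04-0.00j,(-0+0j),-0.03-0.00j],[(-0.02+0j),-0j,0.01+0.00j]] + [[0.04-0.07j, (-0+0.04j), (-0.06+0.23j)], [(-0.11+0.81j), (-0.13-0.41j), -0.18-2.29j], [(0.06-0.17j), 0.01+0.10j, (-0.07+0.51j)]] + [[(0.04+0.07j),(-0-0.04j),-0.06-0.23j],[-0.11-0.81j,-0.13+0.41j,(-0.18+2.29j)],[(0.06+0.17j),(0.01-0.1j),-0.07-0.51j]]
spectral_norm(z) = 0.51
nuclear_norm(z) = 0.71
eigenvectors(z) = [[(-0.47+0j), (-0.09-0.03j), (-0.09+0.03j)], [0.82+0.00j, (0.97+0j), 0.97-0.00j], [(-0.32+0j), -0.21-0.05j, -0.21+0.05j]]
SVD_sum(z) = [[-0.02, -0.03, -0.05], [-0.16, -0.26, -0.41], [-0.02, -0.03, -0.05]] + [[0.07,0.03,-0.05], [-0.02,-0.01,0.02], [0.13,0.05,-0.08]] + [[-0.00,0.00,-0.00], [0.0,-0.00,0.0], [0.00,-0.00,0.00]]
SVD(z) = [[0.13, -0.49, -0.86], [0.99, 0.16, 0.05], [0.12, -0.86, 0.5]] @ diag([0.5140640717869348, 0.18712231873565668, 0.004834038562984998]) @ [[-0.31, -0.51, -0.80],[-0.79, -0.33, 0.51],[0.53, -0.79, 0.31]]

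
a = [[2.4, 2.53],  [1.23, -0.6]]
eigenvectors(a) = [[0.95, -0.55], [0.31, 0.83]]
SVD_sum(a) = [[2.52, 2.4], [0.34, 0.33]] + [[-0.12, 0.13], [0.89, -0.93]]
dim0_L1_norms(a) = [3.63, 3.13]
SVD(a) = [[-0.99, -0.14], [-0.14, 0.99]] @ diag([3.5152581268730785, 1.2948977957556258]) @ [[-0.72, -0.69], [0.69, -0.72]]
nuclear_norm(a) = 4.81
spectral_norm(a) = 3.52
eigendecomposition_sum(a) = [[2.65,1.76], [0.85,0.57]] + [[-0.25,0.77], [0.38,-1.17]]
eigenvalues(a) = [3.22, -1.42]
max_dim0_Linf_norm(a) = 2.53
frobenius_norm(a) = 3.75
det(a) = -4.55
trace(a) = 1.80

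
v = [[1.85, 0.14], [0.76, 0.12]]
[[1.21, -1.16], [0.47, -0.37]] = v@[[0.68, -0.76], [-0.35, 1.74]]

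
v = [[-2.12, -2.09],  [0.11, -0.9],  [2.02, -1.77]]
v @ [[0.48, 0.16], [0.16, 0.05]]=[[-1.35, -0.44], [-0.09, -0.03], [0.69, 0.23]]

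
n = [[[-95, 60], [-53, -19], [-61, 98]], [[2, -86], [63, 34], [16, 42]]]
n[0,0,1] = 60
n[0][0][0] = -95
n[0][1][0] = -53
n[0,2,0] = -61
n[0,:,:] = [[-95, 60], [-53, -19], [-61, 98]]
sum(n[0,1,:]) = -72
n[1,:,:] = [[2, -86], [63, 34], [16, 42]]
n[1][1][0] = 63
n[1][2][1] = 42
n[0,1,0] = -53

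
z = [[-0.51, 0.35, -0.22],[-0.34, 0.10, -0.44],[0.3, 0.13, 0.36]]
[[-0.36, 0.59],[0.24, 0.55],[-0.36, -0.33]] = z @[[0.66, -0.41], [-0.85, 0.58], [-1.25, -0.79]]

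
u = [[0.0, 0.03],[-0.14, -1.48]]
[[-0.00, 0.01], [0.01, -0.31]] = u@ [[0.0, -0.04], [-0.01, 0.21]]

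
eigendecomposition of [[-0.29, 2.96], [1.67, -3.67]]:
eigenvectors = [[0.94, -0.55], [0.35, 0.83]]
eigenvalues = [0.81, -4.77]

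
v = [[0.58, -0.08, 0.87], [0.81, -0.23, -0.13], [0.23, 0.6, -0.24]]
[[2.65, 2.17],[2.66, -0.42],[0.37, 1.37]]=v @ [[3.32, 0.69],  [-0.33, 2.94],  [0.80, 2.30]]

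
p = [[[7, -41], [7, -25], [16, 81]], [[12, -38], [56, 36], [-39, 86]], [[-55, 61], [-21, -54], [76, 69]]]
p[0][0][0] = 7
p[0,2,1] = 81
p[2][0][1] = 61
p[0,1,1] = -25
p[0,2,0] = 16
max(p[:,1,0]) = 56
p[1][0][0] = 12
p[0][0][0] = 7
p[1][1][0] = 56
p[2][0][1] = 61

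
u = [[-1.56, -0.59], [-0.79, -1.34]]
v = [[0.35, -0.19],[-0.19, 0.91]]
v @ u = [[-0.40, 0.05],[-0.42, -1.11]]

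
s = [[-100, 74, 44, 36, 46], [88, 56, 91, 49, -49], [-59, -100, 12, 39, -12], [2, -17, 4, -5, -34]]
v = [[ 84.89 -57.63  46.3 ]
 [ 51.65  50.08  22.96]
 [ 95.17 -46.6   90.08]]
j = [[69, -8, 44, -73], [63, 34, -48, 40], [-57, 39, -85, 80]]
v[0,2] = 46.3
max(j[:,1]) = 39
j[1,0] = 63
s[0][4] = 46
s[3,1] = -17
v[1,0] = 51.65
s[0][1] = 74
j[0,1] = -8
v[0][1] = -57.63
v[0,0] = 84.89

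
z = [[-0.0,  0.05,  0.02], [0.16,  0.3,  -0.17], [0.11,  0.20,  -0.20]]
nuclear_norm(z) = 0.58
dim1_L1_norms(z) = [0.07, 0.63, 0.51]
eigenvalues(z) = [0.25, -0.02, -0.13]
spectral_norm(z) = 0.48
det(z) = 0.00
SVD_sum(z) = [[0.01, 0.02, -0.01], [0.15, 0.28, -0.2], [0.12, 0.22, -0.16]] + [[0.00,  0.02,  0.04],[0.00,  0.02,  0.03],[-0.0,  -0.03,  -0.04]] + [[-0.01, 0.01, -0.0], [0.01, -0.0, 0.00], [-0.01, 0.00, -0.00]]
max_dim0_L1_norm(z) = 0.55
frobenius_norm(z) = 0.49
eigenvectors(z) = [[-0.21,-0.91,-0.29],[-0.88,0.39,0.44],[-0.44,-0.12,0.85]]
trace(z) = 0.10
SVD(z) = [[0.06, -0.60, 0.8], [0.78, -0.47, -0.41], [0.62, 0.65, 0.44]] @ diag([0.48336976115384844, 0.07437602855333908, 0.01794102501821971]) @ [[0.40, 0.75, -0.53],[-0.05, -0.56, -0.83],[-0.91, 0.36, -0.18]]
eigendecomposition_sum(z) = [[0.03,0.06,-0.02], [0.13,0.27,-0.10], [0.06,0.13,-0.05]] + [[-0.01, 0.01, -0.01], [0.01, -0.0, 0.0], [-0.00, 0.00, -0.00]] + [[-0.02,-0.02,0.05], [0.02,0.03,-0.08], [0.05,0.06,-0.15]]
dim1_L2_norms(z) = [0.05, 0.38, 0.3]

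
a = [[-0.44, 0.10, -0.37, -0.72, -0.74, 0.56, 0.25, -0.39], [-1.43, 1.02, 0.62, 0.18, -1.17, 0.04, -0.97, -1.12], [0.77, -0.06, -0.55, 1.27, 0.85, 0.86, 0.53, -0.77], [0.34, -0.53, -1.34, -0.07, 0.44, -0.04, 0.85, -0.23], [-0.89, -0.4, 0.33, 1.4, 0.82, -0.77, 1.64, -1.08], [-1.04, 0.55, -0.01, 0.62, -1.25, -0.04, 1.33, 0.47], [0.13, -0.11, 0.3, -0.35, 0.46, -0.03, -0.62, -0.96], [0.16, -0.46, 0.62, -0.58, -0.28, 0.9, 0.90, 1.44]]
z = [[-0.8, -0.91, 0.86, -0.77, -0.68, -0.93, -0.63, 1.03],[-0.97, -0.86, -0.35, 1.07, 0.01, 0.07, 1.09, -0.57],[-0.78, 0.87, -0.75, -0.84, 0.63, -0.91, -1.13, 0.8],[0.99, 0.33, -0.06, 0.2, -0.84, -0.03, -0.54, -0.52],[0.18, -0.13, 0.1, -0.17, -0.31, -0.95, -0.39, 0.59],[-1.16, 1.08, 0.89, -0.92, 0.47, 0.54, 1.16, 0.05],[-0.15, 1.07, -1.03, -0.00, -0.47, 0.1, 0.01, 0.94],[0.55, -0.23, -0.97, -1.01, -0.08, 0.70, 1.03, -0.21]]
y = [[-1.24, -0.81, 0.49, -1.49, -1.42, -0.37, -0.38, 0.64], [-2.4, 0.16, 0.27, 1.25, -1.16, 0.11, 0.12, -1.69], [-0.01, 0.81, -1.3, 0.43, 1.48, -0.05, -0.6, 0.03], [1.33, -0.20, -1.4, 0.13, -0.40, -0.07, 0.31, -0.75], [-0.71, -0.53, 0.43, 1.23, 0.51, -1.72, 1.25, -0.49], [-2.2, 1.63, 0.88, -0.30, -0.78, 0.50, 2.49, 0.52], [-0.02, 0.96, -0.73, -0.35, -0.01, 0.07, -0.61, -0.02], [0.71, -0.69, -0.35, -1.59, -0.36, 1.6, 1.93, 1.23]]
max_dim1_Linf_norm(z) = 1.16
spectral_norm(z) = 3.26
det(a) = -0.03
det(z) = 29.59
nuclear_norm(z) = 14.49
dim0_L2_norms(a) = [2.21, 1.42, 1.79, 2.23, 2.31, 1.57, 2.77, 2.54]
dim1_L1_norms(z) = [6.61, 4.99, 6.71, 3.51, 2.82, 6.27, 3.77, 4.78]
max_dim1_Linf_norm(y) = 2.49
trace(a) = 1.56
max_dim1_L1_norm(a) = 7.33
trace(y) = -0.62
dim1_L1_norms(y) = [6.84, 7.16, 4.71, 4.59, 6.87, 9.3, 2.77, 8.46]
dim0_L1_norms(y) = [8.62, 5.79, 5.85, 6.77, 6.12, 4.49, 7.69, 5.37]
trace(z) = -2.18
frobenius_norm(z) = 5.75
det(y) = -30.18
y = z + a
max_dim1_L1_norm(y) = 9.3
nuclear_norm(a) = 14.15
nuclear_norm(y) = 19.45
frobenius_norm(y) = 8.09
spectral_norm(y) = 4.85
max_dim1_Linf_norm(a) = 1.64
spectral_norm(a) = 3.42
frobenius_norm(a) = 6.08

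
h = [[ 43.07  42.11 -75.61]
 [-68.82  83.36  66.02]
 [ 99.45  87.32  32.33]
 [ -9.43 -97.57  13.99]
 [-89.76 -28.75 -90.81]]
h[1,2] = 66.02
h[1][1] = 83.36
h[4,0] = -89.76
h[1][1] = 83.36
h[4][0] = -89.76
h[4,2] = -90.81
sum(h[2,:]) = 219.09999999999997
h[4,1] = -28.75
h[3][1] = -97.57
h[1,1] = 83.36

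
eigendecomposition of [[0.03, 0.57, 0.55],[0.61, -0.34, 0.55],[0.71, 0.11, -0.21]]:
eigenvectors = [[0.68+0.00j, 0.49-0.21j, (0.49+0.21j)], [(0.55+0j), 0.12+0.40j, 0.12-0.40j], [(0.49+0j), -0.73+0.00j, -0.73-0.00j]]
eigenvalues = [(0.89+0j), (-0.71+0.14j), (-0.71-0.14j)]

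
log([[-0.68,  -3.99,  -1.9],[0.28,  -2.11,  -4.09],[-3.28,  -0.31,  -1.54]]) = [[1.46+0.91j,-0.57+1.12j,0.93+1.50j], [(1.12+0.79j),(0.84+0.97j),(-0.39+1.3j)], [(-0.66+0.76j),1.03+0.94j,1.48+1.26j]]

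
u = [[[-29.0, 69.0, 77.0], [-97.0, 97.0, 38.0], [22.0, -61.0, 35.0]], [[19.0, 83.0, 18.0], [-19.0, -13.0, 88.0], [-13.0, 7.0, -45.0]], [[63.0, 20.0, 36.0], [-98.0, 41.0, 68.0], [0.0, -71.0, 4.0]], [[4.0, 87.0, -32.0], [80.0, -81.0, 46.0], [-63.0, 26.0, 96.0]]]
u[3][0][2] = -32.0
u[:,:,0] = [[-29.0, -97.0, 22.0], [19.0, -19.0, -13.0], [63.0, -98.0, 0.0], [4.0, 80.0, -63.0]]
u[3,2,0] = -63.0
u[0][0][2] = 77.0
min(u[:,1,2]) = 38.0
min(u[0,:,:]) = -97.0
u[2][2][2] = 4.0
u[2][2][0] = 0.0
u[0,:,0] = [-29.0, -97.0, 22.0]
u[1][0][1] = 83.0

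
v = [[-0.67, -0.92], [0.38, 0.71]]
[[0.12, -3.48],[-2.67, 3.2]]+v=[[-0.55,  -4.40], [-2.29,  3.91]]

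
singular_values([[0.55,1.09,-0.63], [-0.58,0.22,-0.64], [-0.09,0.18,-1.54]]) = [1.92, 1.09, 0.47]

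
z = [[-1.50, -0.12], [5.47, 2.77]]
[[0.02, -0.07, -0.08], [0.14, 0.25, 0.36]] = z@[[-0.02, 0.05, 0.05], [0.09, -0.01, 0.03]]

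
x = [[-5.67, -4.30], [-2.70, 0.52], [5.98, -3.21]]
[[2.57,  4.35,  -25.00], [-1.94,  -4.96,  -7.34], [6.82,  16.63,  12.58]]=x@[[0.48, 1.31, 3.06], [-1.23, -2.74, 1.78]]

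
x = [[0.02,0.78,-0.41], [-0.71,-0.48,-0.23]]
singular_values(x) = [1.04, 0.7]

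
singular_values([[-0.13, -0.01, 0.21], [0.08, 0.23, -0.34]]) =[0.47, 0.13]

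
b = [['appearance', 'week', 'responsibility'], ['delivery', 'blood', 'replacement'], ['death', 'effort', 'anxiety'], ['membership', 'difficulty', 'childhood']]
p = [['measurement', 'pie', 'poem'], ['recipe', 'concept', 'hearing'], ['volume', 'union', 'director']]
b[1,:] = ['delivery', 'blood', 'replacement']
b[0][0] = 'appearance'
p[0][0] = 'measurement'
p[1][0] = 'recipe'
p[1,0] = 'recipe'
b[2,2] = 'anxiety'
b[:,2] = ['responsibility', 'replacement', 'anxiety', 'childhood']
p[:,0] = ['measurement', 'recipe', 'volume']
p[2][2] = 'director'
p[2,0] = 'volume'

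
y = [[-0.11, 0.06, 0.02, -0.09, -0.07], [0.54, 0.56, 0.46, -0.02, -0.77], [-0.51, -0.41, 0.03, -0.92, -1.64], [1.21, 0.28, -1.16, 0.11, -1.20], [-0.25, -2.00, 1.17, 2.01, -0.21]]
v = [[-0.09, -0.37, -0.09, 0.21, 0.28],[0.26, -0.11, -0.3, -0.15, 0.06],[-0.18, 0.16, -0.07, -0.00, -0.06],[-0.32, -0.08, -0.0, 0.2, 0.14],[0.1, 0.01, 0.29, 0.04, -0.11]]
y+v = [[-0.20,  -0.31,  -0.07,  0.12,  0.21], [0.8,  0.45,  0.16,  -0.17,  -0.71], [-0.69,  -0.25,  -0.04,  -0.92,  -1.7], [0.89,  0.20,  -1.16,  0.31,  -1.06], [-0.15,  -1.99,  1.46,  2.05,  -0.32]]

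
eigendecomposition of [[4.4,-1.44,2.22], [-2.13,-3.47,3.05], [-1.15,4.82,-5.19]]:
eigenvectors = [[-0.89, -0.12, -0.2], [0.36, 0.71, -0.58], [0.29, 0.7, 0.79]]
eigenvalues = [4.25, -0.11, -8.41]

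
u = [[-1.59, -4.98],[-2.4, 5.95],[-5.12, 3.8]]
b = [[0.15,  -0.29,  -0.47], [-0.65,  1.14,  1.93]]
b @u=[[2.86, -4.26], [-11.58, 17.35]]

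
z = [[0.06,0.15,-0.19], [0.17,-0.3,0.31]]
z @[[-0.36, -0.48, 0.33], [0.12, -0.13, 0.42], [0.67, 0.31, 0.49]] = [[-0.13, -0.11, -0.01], [0.11, 0.05, 0.08]]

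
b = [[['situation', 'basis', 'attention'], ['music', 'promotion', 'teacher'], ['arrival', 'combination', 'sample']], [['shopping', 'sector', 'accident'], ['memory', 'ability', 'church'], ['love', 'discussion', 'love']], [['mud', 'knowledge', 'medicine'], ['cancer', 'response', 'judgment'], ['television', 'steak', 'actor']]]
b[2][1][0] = 'cancer'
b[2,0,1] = 'knowledge'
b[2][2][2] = 'actor'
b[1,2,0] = 'love'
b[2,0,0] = 'mud'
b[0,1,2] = 'teacher'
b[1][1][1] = 'ability'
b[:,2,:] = [['arrival', 'combination', 'sample'], ['love', 'discussion', 'love'], ['television', 'steak', 'actor']]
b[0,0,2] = 'attention'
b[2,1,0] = 'cancer'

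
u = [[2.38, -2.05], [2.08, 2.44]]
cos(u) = [[-2.94,2.57], [-2.61,-3.02]]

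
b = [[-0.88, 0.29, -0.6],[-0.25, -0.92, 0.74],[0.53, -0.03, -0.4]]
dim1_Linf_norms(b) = [0.88, 0.92, 0.53]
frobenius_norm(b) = 1.77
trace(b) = -2.20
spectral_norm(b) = 1.37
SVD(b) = [[-0.57, -0.74, 0.37], [0.81, -0.43, 0.4], [-0.14, 0.52, 0.84]] @ diag([1.3659109285296285, 1.0491515518568866, 0.38777358930130157]) @ [[0.16, -0.66, 0.73], [0.98, 0.16, -0.08], [0.06, -0.73, -0.68]]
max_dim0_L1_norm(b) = 1.74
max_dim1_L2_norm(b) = 1.21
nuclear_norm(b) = 2.80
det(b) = -0.56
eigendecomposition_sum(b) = [[(-0.45+0.3j), 0.14+0.22j, (-0.31-0.39j)], [0.11-0.65j, (-0.31-0.06j), 0.60+0.05j], [0.39+0.12j, (0.06-0.18j), (-0.08+0.36j)]] + [[(-0.45-0.3j), 0.14-0.22j, -0.31+0.39j], [0.11+0.65j, -0.31+0.06j, 0.60-0.05j], [0.39-0.12j, (0.06+0.18j), -0.08-0.36j]] + [[(0.03-0j), (0.02-0j), 0.03-0.00j], [-0.47+0.00j, -0.31+0.00j, (-0.47+0j)], [-0.25+0.00j, -0.16+0.00j, -0.24+0.00j]]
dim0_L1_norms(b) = [1.66, 1.24, 1.74]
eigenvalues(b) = [(-0.84+0.6j), (-0.84-0.6j), (-0.52+0j)]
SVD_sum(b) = [[-0.13, 0.51, -0.56],[0.18, -0.74, 0.81],[-0.03, 0.12, -0.13]] + [[-0.76, -0.12, 0.06], [-0.44, -0.07, 0.04], [0.54, 0.09, -0.04]] + [[0.01,-0.1,-0.10], [0.01,-0.11,-0.10], [0.02,-0.24,-0.22]]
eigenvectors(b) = [[0.40+0.42j,  0.40-0.42j,  -0.05+0.00j], [-0.70+0.00j,  -0.70-0.00j,  0.89+0.00j], [0.06-0.42j,  0.06+0.42j,  (0.46+0j)]]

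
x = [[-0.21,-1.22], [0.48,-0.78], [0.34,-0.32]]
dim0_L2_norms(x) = [0.62, 1.48]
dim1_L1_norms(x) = [1.43, 1.26, 0.66]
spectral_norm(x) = 1.49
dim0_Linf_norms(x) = [0.48, 1.22]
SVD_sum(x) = [[0.15, -1.18],  [0.1, -0.83],  [0.04, -0.36]] + [[-0.36, -0.04], [0.38, 0.05], [0.3, 0.04]]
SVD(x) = [[-0.79, 0.6], [-0.56, -0.63], [-0.24, -0.5]] @ diag([1.4923968509629604, 0.601707270386389]) @ [[-0.12, 0.99], [-0.99, -0.12]]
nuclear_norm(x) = 2.09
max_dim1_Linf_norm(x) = 1.22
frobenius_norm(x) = 1.61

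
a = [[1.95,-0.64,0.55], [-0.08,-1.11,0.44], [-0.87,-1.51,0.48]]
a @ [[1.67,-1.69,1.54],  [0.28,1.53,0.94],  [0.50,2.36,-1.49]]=[[3.35,  -2.98,  1.58], [-0.22,  -0.52,  -1.82], [-1.64,  0.29,  -3.47]]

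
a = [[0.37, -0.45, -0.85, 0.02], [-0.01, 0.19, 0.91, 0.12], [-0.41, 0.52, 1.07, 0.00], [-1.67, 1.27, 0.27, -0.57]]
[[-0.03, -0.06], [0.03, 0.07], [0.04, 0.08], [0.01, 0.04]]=a@[[-0.08, -0.21], [-0.16, -0.4], [0.08, 0.19], [-0.1, -0.26]]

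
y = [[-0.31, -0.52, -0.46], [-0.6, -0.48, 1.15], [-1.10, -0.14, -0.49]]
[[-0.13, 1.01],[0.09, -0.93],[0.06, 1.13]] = y @ [[-0.13, -0.39], [0.23, -0.59], [0.11, -1.26]]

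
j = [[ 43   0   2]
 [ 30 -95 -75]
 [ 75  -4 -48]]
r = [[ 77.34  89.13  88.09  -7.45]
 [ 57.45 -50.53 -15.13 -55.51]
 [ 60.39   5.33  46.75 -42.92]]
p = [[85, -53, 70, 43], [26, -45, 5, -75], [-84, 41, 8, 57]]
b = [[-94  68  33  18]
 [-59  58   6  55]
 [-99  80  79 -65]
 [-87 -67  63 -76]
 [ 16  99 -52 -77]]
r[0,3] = -7.45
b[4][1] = 99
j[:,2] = [2, -75, -48]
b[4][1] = 99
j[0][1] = 0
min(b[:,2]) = -52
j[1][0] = 30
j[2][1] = -4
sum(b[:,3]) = -145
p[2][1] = 41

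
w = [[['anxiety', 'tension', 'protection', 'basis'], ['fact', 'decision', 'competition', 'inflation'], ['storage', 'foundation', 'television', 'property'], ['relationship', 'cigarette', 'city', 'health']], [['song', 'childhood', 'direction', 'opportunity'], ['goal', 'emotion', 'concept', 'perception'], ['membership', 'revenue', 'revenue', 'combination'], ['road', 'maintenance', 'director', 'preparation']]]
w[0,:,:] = [['anxiety', 'tension', 'protection', 'basis'], ['fact', 'decision', 'competition', 'inflation'], ['storage', 'foundation', 'television', 'property'], ['relationship', 'cigarette', 'city', 'health']]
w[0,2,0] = 'storage'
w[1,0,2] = 'direction'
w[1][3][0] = 'road'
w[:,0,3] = ['basis', 'opportunity']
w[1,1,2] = 'concept'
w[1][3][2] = 'director'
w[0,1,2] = 'competition'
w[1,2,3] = 'combination'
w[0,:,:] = [['anxiety', 'tension', 'protection', 'basis'], ['fact', 'decision', 'competition', 'inflation'], ['storage', 'foundation', 'television', 'property'], ['relationship', 'cigarette', 'city', 'health']]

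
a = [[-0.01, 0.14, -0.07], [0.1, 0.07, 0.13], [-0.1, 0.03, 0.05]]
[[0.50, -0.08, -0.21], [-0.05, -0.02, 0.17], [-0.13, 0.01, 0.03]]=a@[[0.82, -0.1, 0.25], [2.47, -0.50, -0.71], [-2.38, 0.22, 1.50]]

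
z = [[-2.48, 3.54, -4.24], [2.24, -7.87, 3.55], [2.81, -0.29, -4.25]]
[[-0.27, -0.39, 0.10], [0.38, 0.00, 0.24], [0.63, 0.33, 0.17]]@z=[[0.08, 2.08, -0.66], [-0.27, 1.28, -2.63], [-0.35, -0.42, -2.22]]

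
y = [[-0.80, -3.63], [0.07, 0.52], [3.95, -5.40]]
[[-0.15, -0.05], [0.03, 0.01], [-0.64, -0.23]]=y@[[-0.08, -0.03], [0.06, 0.02]]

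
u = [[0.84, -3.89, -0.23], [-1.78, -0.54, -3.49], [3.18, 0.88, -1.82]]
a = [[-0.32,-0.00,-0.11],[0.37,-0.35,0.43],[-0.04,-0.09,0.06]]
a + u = [[0.52, -3.89, -0.34], [-1.41, -0.89, -3.06], [3.14, 0.79, -1.76]]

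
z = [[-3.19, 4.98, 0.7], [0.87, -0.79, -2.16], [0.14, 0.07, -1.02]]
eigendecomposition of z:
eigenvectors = [[0.97,-0.84,0.86], [-0.25,-0.52,0.42], [-0.03,-0.15,0.29]]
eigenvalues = [-4.49, -0.01, -0.5]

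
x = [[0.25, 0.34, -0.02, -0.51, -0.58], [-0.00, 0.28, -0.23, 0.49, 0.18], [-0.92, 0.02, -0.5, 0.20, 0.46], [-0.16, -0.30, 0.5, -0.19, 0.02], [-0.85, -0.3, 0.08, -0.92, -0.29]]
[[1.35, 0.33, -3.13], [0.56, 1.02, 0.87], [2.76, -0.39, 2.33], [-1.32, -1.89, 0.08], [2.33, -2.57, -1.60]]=x @ [[-2.47, 1.89, 0.29], [2.39, -0.04, -0.29], [-2.28, -2.8, -0.21], [-0.87, 0.99, -0.19], [-1.14, -0.55, 5.52]]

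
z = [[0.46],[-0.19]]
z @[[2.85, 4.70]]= [[1.31, 2.16],  [-0.54, -0.89]]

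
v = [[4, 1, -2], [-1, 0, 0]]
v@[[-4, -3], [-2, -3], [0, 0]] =[[-18, -15], [4, 3]]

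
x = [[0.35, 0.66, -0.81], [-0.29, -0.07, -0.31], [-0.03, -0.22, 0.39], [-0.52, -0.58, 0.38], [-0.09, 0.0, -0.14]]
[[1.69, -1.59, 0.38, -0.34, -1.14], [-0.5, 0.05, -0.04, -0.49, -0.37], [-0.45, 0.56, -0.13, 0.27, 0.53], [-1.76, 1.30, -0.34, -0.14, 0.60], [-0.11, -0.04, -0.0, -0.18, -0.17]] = x @[[2.03, -0.66, -0.05, -0.5, -0.08], [0.89, -1.17, 0.65, 1.76, -0.12], [-0.49, 0.72, 0.04, 1.64, 1.28]]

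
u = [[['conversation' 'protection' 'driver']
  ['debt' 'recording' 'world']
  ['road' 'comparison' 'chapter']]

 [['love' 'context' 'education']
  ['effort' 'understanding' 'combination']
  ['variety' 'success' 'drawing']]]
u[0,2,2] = 'chapter'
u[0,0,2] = 'driver'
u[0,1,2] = 'world'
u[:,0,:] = [['conversation', 'protection', 'driver'], ['love', 'context', 'education']]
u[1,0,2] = 'education'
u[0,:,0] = ['conversation', 'debt', 'road']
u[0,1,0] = 'debt'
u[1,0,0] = 'love'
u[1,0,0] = 'love'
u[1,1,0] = 'effort'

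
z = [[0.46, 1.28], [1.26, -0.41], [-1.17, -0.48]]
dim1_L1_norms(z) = [1.74, 1.67, 1.65]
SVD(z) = [[-0.51, 0.74], [-0.53, -0.67], [0.68, 0.03]] @ diag([1.8579488252232943, 1.3240189435394725]) @ [[-0.91,-0.41], [-0.41,0.91]]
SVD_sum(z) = [[0.86, 0.39], [0.9, 0.4], [-1.15, -0.52]] + [[-0.4, 0.89], [0.36, -0.81], [-0.02, 0.04]]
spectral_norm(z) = 1.86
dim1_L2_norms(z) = [1.36, 1.33, 1.26]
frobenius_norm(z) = 2.28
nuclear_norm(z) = 3.18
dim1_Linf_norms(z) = [1.28, 1.26, 1.17]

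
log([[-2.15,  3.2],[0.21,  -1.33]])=[[0.65+3.14j, -2.04+0.00j],[-0.13+0.00j, (0.13+3.14j)]]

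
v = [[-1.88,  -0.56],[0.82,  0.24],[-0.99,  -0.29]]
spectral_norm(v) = 2.38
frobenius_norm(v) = 2.38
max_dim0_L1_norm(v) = 3.69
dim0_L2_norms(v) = [2.28, 0.67]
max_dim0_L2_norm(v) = 2.28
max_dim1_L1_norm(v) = 2.44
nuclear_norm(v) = 2.38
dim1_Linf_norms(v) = [1.88, 0.82, 0.99]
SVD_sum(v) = [[-1.88, -0.56], [0.82, 0.24], [-0.99, -0.29]] + [[0.00, -0.00], [0.00, -0.0], [-0.0, 0.0]]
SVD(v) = [[-0.83, -0.56], [0.36, -0.55], [-0.43, 0.62]] @ diag([2.3753260088783024, 0.0051333757194445585]) @ [[0.96, 0.28], [-0.28, 0.96]]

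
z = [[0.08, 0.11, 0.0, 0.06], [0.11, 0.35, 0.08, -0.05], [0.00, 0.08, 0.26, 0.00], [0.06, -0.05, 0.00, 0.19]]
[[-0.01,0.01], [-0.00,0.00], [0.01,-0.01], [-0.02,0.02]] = z @ [[-0.05, 0.05],[-0.01, 0.01],[0.05, -0.04],[-0.10, 0.1]]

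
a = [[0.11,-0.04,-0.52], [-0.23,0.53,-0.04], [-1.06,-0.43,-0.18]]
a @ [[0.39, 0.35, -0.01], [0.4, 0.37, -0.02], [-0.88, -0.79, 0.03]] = [[0.48, 0.43, -0.02], [0.16, 0.15, -0.01], [-0.43, -0.39, 0.01]]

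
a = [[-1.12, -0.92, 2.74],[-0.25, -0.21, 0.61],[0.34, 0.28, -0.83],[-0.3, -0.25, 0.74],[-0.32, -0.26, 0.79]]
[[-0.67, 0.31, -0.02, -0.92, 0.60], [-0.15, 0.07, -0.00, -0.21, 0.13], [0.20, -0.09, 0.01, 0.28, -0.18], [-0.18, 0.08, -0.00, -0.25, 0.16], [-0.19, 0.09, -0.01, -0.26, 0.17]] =a @ [[-0.01, 0.0, 0.00, -0.01, 0.01], [0.14, -0.07, 0.02, 0.18, -0.13], [-0.2, 0.09, -0.0, -0.28, 0.18]]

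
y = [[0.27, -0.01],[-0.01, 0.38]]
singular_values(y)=[0.38, 0.27]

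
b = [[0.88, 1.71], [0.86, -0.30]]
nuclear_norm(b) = 2.83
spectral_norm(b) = 1.93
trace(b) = 0.58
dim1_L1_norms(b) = [2.59, 1.16]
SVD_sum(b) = [[0.95, 1.67], [0.08, 0.14]] + [[-0.07, 0.04], [0.78, -0.44]]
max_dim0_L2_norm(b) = 1.74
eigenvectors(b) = [[0.91, -0.66],  [0.41, 0.75]]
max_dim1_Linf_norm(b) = 1.71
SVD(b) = [[-1.0, -0.08], [-0.08, 1.00]] @ diag([1.9284892278005499, 0.8994605595896009]) @ [[-0.49, -0.87],[0.87, -0.49]]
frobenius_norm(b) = 2.13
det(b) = -1.73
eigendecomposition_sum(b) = [[1.18, 1.04],[0.52, 0.46]] + [[-0.3,0.67],[0.34,-0.76]]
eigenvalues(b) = [1.64, -1.06]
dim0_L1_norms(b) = [1.74, 2.01]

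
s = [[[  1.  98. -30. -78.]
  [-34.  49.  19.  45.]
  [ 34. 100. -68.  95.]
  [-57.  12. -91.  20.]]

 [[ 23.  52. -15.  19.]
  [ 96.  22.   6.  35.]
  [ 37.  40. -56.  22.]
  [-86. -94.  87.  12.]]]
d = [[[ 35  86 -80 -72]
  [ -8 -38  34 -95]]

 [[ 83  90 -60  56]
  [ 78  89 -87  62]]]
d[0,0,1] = 86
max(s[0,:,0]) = 34.0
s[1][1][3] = 35.0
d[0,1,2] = 34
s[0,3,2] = -91.0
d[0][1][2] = 34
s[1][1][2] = 6.0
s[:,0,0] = [1.0, 23.0]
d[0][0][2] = -80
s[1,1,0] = 96.0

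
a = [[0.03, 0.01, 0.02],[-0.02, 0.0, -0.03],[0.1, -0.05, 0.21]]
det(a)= -0.000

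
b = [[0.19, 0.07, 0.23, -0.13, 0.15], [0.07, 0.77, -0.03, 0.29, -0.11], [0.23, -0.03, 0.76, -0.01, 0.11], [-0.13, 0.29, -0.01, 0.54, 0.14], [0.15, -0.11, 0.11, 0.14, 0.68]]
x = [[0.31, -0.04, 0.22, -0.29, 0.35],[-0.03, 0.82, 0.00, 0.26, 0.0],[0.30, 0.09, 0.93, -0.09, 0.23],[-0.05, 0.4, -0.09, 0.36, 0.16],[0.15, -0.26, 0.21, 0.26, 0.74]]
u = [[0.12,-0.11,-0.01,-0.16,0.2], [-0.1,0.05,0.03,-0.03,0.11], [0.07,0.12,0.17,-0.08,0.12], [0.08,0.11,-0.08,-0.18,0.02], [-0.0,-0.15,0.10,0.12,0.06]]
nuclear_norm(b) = 2.95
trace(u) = 0.22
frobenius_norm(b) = 1.55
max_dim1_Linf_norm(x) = 0.93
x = b + u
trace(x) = 3.16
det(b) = -0.00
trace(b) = 2.94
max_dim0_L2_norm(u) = 0.28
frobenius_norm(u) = 0.54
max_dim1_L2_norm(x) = 1.01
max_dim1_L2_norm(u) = 0.3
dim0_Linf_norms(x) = [0.31, 0.82, 0.93, 0.36, 0.74]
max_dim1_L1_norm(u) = 0.6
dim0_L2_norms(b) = [0.37, 0.83, 0.8, 0.64, 0.73]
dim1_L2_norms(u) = [0.3, 0.16, 0.26, 0.24, 0.22]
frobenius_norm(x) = 1.79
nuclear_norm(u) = 1.03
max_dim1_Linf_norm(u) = 0.2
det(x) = 0.01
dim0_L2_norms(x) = [0.46, 0.95, 0.98, 0.6, 0.87]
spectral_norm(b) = 0.99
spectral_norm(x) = 1.23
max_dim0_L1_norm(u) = 0.57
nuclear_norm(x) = 3.35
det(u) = 0.00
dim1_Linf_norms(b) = [0.23, 0.77, 0.76, 0.54, 0.68]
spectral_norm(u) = 0.37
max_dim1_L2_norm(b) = 0.83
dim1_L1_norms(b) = [0.77, 1.27, 1.14, 1.11, 1.19]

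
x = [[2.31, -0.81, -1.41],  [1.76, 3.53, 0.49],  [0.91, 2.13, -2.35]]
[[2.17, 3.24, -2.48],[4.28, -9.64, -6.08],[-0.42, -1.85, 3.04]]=x @ [[1.66, -0.33, -2.57], [0.24, -2.36, -0.11], [1.04, -1.48, -2.39]]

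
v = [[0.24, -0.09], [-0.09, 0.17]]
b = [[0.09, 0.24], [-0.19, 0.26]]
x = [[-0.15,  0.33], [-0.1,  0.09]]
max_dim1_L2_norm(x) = 0.36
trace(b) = 0.35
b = x + v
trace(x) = -0.06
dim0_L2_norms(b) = [0.21, 0.35]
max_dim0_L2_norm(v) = 0.26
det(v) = 0.03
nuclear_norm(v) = 0.41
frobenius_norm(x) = 0.39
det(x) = 0.02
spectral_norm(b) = 0.37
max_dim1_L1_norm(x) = 0.48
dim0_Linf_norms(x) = [0.15, 0.33]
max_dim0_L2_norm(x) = 0.34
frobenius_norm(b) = 0.41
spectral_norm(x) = 0.38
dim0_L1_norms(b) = [0.28, 0.5]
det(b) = 0.07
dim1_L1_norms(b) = [0.33, 0.45]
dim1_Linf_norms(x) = [0.33, 0.1]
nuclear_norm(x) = 0.43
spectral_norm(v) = 0.30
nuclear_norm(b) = 0.55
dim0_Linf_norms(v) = [0.24, 0.17]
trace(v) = 0.41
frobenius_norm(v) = 0.32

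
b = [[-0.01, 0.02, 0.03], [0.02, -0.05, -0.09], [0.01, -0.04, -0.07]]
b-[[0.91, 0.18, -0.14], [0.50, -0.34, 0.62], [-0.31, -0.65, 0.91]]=[[-0.92, -0.16, 0.17], [-0.48, 0.29, -0.71], [0.32, 0.61, -0.98]]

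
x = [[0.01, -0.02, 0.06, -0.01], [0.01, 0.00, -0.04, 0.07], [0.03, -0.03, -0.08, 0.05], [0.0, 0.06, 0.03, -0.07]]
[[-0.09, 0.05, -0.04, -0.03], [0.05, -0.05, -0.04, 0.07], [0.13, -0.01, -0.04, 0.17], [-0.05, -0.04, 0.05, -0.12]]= x @ [[0.06, -0.08, -1.17, 1.14], [-0.25, -1.39, 0.38, -1.16], [-1.67, 0.24, -0.45, -1.07], [-0.26, -0.58, -0.62, 0.24]]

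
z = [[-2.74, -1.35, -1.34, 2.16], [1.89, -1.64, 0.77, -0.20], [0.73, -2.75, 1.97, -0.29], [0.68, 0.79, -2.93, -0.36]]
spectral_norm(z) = 4.83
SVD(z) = [[-0.42,0.86,-0.26,-0.14], [0.46,-0.05,-0.55,-0.69], [0.65,0.33,-0.28,0.63], [-0.43,-0.39,-0.75,0.33]] @ diag([4.830755806726828, 3.9197001254210817, 2.3552762824387297, 0.5474695388152337]) @ [[0.46, -0.48, 0.72, -0.21], [-0.63, -0.59, 0.15, 0.49], [-0.43, 0.60, 0.67, -0.05], [-0.45, -0.25, -0.13, -0.85]]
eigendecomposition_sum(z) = [[0.19-0.00j, 0.88+0.00j, (-1.25+0j), 0.23-0.00j], [0.03-0.00j, (0.15+0j), (-0.22+0j), (0.04-0j)], [-0.22+0.00j, (-1.02+0j), (1.44-0j), -0.27+0.00j], [0.31-0.00j, 1.47+0.00j, (-2.08+0j), (0.39-0j)]] + [[(-0.96-0.05j), -0.68-1.58j, (-0.35+0.89j), (0.41+0.82j)], [(0.06+1.06j), -1.64+0.94j, (1.02+0.27j), (0.84-0.55j)], [-0.23+0.80j, -1.47+0.28j, (0.69+0.47j), (0.77-0.19j)], [(-0.7+0.33j), (-1.09-0.84j), (0.1+0.76j), (0.6+0.42j)]] + [[(-0.96+0.05j), -0.68+1.58j, -0.35-0.89j, (0.41-0.82j)], [(0.06-1.06j), -1.64-0.94j, (1.02-0.27j), (0.84+0.55j)], [-0.23-0.80j, -1.47-0.28j, 0.69-0.47j, (0.77+0.19j)], [(-0.7-0.33j), (-1.09+0.84j), (0.1-0.76j), (0.6-0.42j)]] + [[-1.00-0.00j, -0.86-0.00j, 0.60+0.00j, 1.11+0.00j], [1.74+0.00j, (1.49+0j), -1.04-0.00j, -1.93-0.00j], [(1.41+0j), (1.21+0j), -0.85-0.00j, (-1.56-0j)], [(1.76+0j), 1.51+0.00j, (-1.06-0j), -1.95-0.00j]]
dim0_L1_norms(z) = [6.04, 6.53, 7.01, 3.01]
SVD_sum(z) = [[-0.92, 0.97, -1.45, 0.43],  [1.03, -1.08, 1.61, -0.48],  [1.43, -1.5, 2.25, -0.67],  [-0.96, 1.01, -1.5, 0.45]] + [[-2.12, -1.97, 0.52, 1.63],[0.13, 0.12, -0.03, -0.1],[-0.83, -0.77, 0.2, 0.64],[0.95, 0.89, -0.23, -0.74]] + [[0.27, -0.37, -0.41, 0.03], [0.56, -0.78, -0.86, 0.06], [0.28, -0.39, -0.43, 0.03], [0.76, -1.06, -1.17, 0.08]] + [[0.03, 0.02, 0.01, 0.06], [0.17, 0.09, 0.05, 0.32], [-0.16, -0.09, -0.04, -0.29], [-0.08, -0.04, -0.02, -0.15]]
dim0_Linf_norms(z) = [2.74, 2.75, 2.93, 2.16]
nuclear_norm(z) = 11.65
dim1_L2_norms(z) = [3.97, 2.63, 3.47, 3.13]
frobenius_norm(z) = 6.67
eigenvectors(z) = [[0.44+0.00j, 0.06-0.52j, (0.06+0.52j), (-0.33+0j)], [(0.08+0j), (-0.58+0j), (-0.58-0j), (0.58+0j)], [-0.51+0.00j, -0.43-0.15j, (-0.43+0.15j), 0.47+0.00j], [0.73+0.00j, -0.16-0.39j, (-0.16+0.39j), (0.58+0j)]]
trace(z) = -2.77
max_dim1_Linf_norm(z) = 2.93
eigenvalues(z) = [(2.17+0j), (-1.32+1.77j), (-1.32-1.77j), (-2.31+0j)]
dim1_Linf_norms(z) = [2.74, 1.89, 2.75, 2.93]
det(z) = -24.42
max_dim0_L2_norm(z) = 3.85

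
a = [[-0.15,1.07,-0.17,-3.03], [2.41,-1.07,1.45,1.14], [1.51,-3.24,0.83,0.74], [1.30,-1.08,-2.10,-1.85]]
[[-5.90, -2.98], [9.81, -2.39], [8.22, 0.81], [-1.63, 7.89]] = a@[[2.23, 0.54], [-0.83, -0.77], [1.29, -3.82], [1.47, 0.90]]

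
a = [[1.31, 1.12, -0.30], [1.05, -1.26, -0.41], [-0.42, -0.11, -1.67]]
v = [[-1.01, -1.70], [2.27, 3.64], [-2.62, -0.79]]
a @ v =[[2.01,2.09], [-2.85,-6.05], [4.55,1.63]]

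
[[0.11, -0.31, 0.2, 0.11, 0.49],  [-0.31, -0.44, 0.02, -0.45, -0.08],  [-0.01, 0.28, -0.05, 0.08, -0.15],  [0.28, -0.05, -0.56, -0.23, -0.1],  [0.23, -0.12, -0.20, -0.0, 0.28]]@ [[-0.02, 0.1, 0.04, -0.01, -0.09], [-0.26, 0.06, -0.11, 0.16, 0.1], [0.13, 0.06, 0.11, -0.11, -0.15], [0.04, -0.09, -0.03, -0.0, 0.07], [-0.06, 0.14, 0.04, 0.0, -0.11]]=[[0.08, 0.06, 0.08, -0.07, -0.12],[0.11, -0.03, 0.05, -0.07, -0.04],[-0.07, -0.02, -0.05, 0.05, 0.06],[-0.07, -0.00, -0.04, 0.05, 0.05],[-0.02, 0.04, 0.01, 0.0, -0.03]]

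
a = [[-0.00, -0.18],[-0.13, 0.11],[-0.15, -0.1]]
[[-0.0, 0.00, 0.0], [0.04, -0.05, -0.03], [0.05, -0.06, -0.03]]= a @ [[-0.32, 0.41, 0.24], [0.01, -0.01, -0.01]]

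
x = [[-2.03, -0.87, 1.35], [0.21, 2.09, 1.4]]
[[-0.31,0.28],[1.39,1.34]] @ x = [[0.69, 0.85, -0.03], [-2.54, 1.59, 3.75]]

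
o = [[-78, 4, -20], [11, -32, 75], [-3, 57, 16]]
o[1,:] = [11, -32, 75]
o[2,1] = 57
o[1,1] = -32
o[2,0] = -3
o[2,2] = 16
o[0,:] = [-78, 4, -20]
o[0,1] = 4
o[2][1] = 57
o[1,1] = -32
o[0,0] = -78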